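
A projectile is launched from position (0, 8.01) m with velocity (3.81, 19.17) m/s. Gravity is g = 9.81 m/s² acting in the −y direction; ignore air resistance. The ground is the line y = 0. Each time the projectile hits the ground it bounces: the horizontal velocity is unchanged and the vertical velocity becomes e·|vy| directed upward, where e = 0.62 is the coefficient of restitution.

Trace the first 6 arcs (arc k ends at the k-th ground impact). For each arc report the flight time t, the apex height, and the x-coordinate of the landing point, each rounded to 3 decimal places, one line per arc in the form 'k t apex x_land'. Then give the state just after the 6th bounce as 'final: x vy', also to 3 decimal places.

1 4.289 26.740 16.341
2 2.895 10.279 27.372
3 1.795 3.951 34.211
4 1.113 1.519 38.451
5 0.690 0.584 41.080
6 0.428 0.224 42.710
final: 42.710 1.301

Arc 1: start y=8.010, vy=19.170 → t=4.289, apex=26.740, x_land=16.341, impact vy=-22.905
  bounce: vy ← 0.62·22.905 = 14.201
Arc 2: start y=0.000, vy=14.201 → t=2.895, apex=10.279, x_land=27.372, impact vy=-14.201
  bounce: vy ← 0.62·14.201 = 8.805
Arc 3: start y=0.000, vy=8.805 → t=1.795, apex=3.951, x_land=34.211, impact vy=-8.805
  bounce: vy ← 0.62·8.805 = 5.459
Arc 4: start y=0.000, vy=5.459 → t=1.113, apex=1.519, x_land=38.451, impact vy=-5.459
  bounce: vy ← 0.62·5.459 = 3.385
Arc 5: start y=0.000, vy=3.385 → t=0.690, apex=0.584, x_land=41.080, impact vy=-3.385
  bounce: vy ← 0.62·3.385 = 2.098
Arc 6: start y=0.000, vy=2.098 → t=0.428, apex=0.224, x_land=42.710, impact vy=-2.098
  bounce: vy ← 0.62·2.098 = 1.301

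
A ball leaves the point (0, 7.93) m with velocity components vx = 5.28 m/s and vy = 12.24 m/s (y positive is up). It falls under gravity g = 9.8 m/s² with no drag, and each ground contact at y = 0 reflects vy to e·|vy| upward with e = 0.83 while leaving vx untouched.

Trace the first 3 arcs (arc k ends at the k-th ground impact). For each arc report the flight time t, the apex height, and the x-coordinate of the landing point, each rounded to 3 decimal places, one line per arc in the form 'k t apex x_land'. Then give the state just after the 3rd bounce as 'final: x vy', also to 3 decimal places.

Arc 1: start y=7.930, vy=12.240 → t=3.032, apex=15.574, x_land=16.008, impact vy=-17.471
  bounce: vy ← 0.83·17.471 = 14.501
Arc 2: start y=0.000, vy=14.501 → t=2.959, apex=10.729, x_land=31.633, impact vy=-14.501
  bounce: vy ← 0.83·14.501 = 12.036
Arc 3: start y=0.000, vy=12.036 → t=2.456, apex=7.391, x_land=44.603, impact vy=-12.036
  bounce: vy ← 0.83·12.036 = 9.990

1 3.032 15.574 16.008
2 2.959 10.729 31.633
3 2.456 7.391 44.603
final: 44.603 9.990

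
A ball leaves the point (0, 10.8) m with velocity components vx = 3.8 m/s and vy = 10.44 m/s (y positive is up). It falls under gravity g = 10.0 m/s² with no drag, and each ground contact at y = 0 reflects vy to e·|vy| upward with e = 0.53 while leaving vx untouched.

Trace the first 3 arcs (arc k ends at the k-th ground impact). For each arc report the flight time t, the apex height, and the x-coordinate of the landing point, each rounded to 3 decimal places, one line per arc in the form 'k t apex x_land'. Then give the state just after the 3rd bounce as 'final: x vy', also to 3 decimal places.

1 2.847 16.250 10.818
2 1.911 4.565 18.079
3 1.013 1.282 21.928
final: 21.928 2.684

Arc 1: start y=10.800, vy=10.440 → t=2.847, apex=16.250, x_land=10.818, impact vy=-18.028
  bounce: vy ← 0.53·18.028 = 9.555
Arc 2: start y=0.000, vy=9.555 → t=1.911, apex=4.565, x_land=18.079, impact vy=-9.555
  bounce: vy ← 0.53·9.555 = 5.064
Arc 3: start y=0.000, vy=5.064 → t=1.013, apex=1.282, x_land=21.928, impact vy=-5.064
  bounce: vy ← 0.53·5.064 = 2.684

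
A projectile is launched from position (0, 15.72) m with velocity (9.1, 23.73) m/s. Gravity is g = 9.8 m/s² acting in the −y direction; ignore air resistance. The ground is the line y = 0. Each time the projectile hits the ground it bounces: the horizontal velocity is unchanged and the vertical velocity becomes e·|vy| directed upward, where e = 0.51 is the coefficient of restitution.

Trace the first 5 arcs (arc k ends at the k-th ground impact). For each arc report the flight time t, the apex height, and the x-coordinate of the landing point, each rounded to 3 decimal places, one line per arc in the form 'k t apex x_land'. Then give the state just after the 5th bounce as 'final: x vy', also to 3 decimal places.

1 5.433 44.450 49.443
2 3.072 11.562 77.400
3 1.567 3.007 91.657
4 0.799 0.782 98.929
5 0.408 0.203 102.637
final: 102.637 1.018

Arc 1: start y=15.720, vy=23.730 → t=5.433, apex=44.450, x_land=49.443, impact vy=-29.517
  bounce: vy ← 0.51·29.517 = 15.053
Arc 2: start y=0.000, vy=15.053 → t=3.072, apex=11.562, x_land=77.400, impact vy=-15.053
  bounce: vy ← 0.51·15.053 = 7.677
Arc 3: start y=0.000, vy=7.677 → t=1.567, apex=3.007, x_land=91.657, impact vy=-7.677
  bounce: vy ← 0.51·7.677 = 3.915
Arc 4: start y=0.000, vy=3.915 → t=0.799, apex=0.782, x_land=98.929, impact vy=-3.915
  bounce: vy ← 0.51·3.915 = 1.997
Arc 5: start y=0.000, vy=1.997 → t=0.408, apex=0.203, x_land=102.637, impact vy=-1.997
  bounce: vy ← 0.51·1.997 = 1.018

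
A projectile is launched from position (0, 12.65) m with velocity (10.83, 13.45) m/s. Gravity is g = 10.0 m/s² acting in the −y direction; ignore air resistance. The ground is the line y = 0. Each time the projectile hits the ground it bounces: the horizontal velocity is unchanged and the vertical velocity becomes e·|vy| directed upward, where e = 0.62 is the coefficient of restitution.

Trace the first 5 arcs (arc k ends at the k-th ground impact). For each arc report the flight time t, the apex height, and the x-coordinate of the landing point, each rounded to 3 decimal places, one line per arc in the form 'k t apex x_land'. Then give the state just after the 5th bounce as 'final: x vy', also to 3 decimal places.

1 3.428 21.695 37.126
2 2.583 8.340 65.099
3 1.601 3.206 82.443
4 0.993 1.232 93.196
5 0.616 0.474 99.862
final: 99.862 1.908

Arc 1: start y=12.650, vy=13.450 → t=3.428, apex=21.695, x_land=37.126, impact vy=-20.830
  bounce: vy ← 0.62·20.830 = 12.915
Arc 2: start y=0.000, vy=12.915 → t=2.583, apex=8.340, x_land=65.099, impact vy=-12.915
  bounce: vy ← 0.62·12.915 = 8.007
Arc 3: start y=0.000, vy=8.007 → t=1.601, apex=3.206, x_land=82.443, impact vy=-8.007
  bounce: vy ← 0.62·8.007 = 4.964
Arc 4: start y=0.000, vy=4.964 → t=0.993, apex=1.232, x_land=93.196, impact vy=-4.964
  bounce: vy ← 0.62·4.964 = 3.078
Arc 5: start y=0.000, vy=3.078 → t=0.616, apex=0.474, x_land=99.862, impact vy=-3.078
  bounce: vy ← 0.62·3.078 = 1.908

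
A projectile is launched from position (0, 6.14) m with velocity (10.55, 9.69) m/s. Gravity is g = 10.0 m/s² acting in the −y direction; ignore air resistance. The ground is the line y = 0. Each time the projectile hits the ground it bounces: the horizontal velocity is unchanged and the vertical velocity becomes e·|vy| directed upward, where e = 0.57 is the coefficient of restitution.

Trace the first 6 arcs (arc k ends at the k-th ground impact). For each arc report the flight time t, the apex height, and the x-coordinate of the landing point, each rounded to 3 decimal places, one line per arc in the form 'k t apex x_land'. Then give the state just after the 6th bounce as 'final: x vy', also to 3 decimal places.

1 2.441 10.835 25.753
2 1.678 3.520 43.458
3 0.957 1.144 53.549
4 0.545 0.372 59.301
5 0.311 0.121 62.580
6 0.177 0.039 64.449
final: 64.449 0.505

Arc 1: start y=6.140, vy=9.690 → t=2.441, apex=10.835, x_land=25.753, impact vy=-14.721
  bounce: vy ← 0.57·14.721 = 8.391
Arc 2: start y=0.000, vy=8.391 → t=1.678, apex=3.520, x_land=43.458, impact vy=-8.391
  bounce: vy ← 0.57·8.391 = 4.783
Arc 3: start y=0.000, vy=4.783 → t=0.957, apex=1.144, x_land=53.549, impact vy=-4.783
  bounce: vy ← 0.57·4.783 = 2.726
Arc 4: start y=0.000, vy=2.726 → t=0.545, apex=0.372, x_land=59.301, impact vy=-2.726
  bounce: vy ← 0.57·2.726 = 1.554
Arc 5: start y=0.000, vy=1.554 → t=0.311, apex=0.121, x_land=62.580, impact vy=-1.554
  bounce: vy ← 0.57·1.554 = 0.886
Arc 6: start y=0.000, vy=0.886 → t=0.177, apex=0.039, x_land=64.449, impact vy=-0.886
  bounce: vy ← 0.57·0.886 = 0.505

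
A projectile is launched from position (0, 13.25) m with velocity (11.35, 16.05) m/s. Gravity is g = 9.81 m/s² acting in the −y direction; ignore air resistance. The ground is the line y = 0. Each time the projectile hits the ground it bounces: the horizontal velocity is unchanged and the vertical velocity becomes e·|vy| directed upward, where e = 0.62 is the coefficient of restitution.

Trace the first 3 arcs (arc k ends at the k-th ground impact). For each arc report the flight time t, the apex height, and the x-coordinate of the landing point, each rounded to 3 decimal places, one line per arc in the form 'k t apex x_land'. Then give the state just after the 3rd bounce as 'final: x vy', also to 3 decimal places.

1 3.955 26.380 44.891
2 2.876 10.140 77.530
3 1.783 3.898 97.766
final: 97.766 5.422

Arc 1: start y=13.250, vy=16.050 → t=3.955, apex=26.380, x_land=44.891, impact vy=-22.750
  bounce: vy ← 0.62·22.750 = 14.105
Arc 2: start y=0.000, vy=14.105 → t=2.876, apex=10.140, x_land=77.530, impact vy=-14.105
  bounce: vy ← 0.62·14.105 = 8.745
Arc 3: start y=0.000, vy=8.745 → t=1.783, apex=3.898, x_land=97.766, impact vy=-8.745
  bounce: vy ← 0.62·8.745 = 5.422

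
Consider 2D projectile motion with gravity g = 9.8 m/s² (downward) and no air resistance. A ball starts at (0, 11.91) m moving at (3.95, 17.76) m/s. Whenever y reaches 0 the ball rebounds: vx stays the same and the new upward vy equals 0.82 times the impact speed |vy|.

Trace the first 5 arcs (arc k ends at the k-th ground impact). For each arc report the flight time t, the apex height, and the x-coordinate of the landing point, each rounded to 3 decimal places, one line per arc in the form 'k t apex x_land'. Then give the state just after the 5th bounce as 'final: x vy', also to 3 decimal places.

1 4.203 28.003 16.601
2 3.921 18.829 32.087
3 3.215 12.661 44.786
4 2.636 8.513 55.199
5 2.162 5.724 63.737
final: 63.737 8.686

Arc 1: start y=11.910, vy=17.760 → t=4.203, apex=28.003, x_land=16.601, impact vy=-23.428
  bounce: vy ← 0.82·23.428 = 19.211
Arc 2: start y=0.000, vy=19.211 → t=3.921, apex=18.829, x_land=32.087, impact vy=-19.211
  bounce: vy ← 0.82·19.211 = 15.753
Arc 3: start y=0.000, vy=15.753 → t=3.215, apex=12.661, x_land=44.786, impact vy=-15.753
  bounce: vy ← 0.82·15.753 = 12.917
Arc 4: start y=0.000, vy=12.917 → t=2.636, apex=8.513, x_land=55.199, impact vy=-12.917
  bounce: vy ← 0.82·12.917 = 10.592
Arc 5: start y=0.000, vy=10.592 → t=2.162, apex=5.724, x_land=63.737, impact vy=-10.592
  bounce: vy ← 0.82·10.592 = 8.686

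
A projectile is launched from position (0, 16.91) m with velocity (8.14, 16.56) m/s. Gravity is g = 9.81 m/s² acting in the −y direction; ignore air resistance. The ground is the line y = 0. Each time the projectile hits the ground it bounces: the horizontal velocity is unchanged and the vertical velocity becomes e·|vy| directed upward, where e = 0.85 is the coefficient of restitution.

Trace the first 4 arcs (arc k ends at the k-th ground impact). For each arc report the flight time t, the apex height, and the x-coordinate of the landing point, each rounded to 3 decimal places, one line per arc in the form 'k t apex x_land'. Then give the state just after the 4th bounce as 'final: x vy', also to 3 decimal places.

1 4.197 30.887 34.167
2 4.266 22.316 68.893
3 3.626 16.123 98.409
4 3.082 11.649 123.498
final: 123.498 12.850

Arc 1: start y=16.910, vy=16.560 → t=4.197, apex=30.887, x_land=34.167, impact vy=-24.617
  bounce: vy ← 0.85·24.617 = 20.925
Arc 2: start y=0.000, vy=20.925 → t=4.266, apex=22.316, x_land=68.893, impact vy=-20.925
  bounce: vy ← 0.85·20.925 = 17.786
Arc 3: start y=0.000, vy=17.786 → t=3.626, apex=16.123, x_land=98.409, impact vy=-17.786
  bounce: vy ← 0.85·17.786 = 15.118
Arc 4: start y=0.000, vy=15.118 → t=3.082, apex=11.649, x_land=123.498, impact vy=-15.118
  bounce: vy ← 0.85·15.118 = 12.850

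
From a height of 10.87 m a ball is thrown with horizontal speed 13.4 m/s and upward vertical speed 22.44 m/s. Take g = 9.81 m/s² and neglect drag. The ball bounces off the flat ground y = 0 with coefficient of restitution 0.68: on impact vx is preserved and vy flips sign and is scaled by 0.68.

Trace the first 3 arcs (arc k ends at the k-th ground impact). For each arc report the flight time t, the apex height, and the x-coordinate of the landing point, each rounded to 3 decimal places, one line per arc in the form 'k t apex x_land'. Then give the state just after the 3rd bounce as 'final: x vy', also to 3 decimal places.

1 5.017 36.535 67.223
2 3.712 16.894 116.961
3 2.524 7.812 150.782
final: 150.782 8.418

Arc 1: start y=10.870, vy=22.440 → t=5.017, apex=36.535, x_land=67.223, impact vy=-26.774
  bounce: vy ← 0.68·26.774 = 18.206
Arc 2: start y=0.000, vy=18.206 → t=3.712, apex=16.894, x_land=116.961, impact vy=-18.206
  bounce: vy ← 0.68·18.206 = 12.380
Arc 3: start y=0.000, vy=12.380 → t=2.524, apex=7.812, x_land=150.782, impact vy=-12.380
  bounce: vy ← 0.68·12.380 = 8.418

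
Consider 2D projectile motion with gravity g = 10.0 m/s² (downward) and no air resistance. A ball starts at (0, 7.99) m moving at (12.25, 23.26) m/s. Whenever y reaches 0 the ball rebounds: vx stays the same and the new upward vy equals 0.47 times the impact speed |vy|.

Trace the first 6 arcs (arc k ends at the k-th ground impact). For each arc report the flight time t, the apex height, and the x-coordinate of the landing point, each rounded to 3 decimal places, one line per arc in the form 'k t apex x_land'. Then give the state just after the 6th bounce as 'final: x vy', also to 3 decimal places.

1 4.973 35.041 60.923
2 2.488 7.741 91.407
3 1.170 1.710 105.734
4 0.550 0.378 112.468
5 0.258 0.083 115.633
6 0.121 0.018 117.121
final: 117.121 0.285

Arc 1: start y=7.990, vy=23.260 → t=4.973, apex=35.041, x_land=60.923, impact vy=-26.473
  bounce: vy ← 0.47·26.473 = 12.442
Arc 2: start y=0.000, vy=12.442 → t=2.488, apex=7.741, x_land=91.407, impact vy=-12.442
  bounce: vy ← 0.47·12.442 = 5.848
Arc 3: start y=0.000, vy=5.848 → t=1.170, apex=1.710, x_land=105.734, impact vy=-5.848
  bounce: vy ← 0.47·5.848 = 2.749
Arc 4: start y=0.000, vy=2.749 → t=0.550, apex=0.378, x_land=112.468, impact vy=-2.749
  bounce: vy ← 0.47·2.749 = 1.292
Arc 5: start y=0.000, vy=1.292 → t=0.258, apex=0.083, x_land=115.633, impact vy=-1.292
  bounce: vy ← 0.47·1.292 = 0.607
Arc 6: start y=0.000, vy=0.607 → t=0.121, apex=0.018, x_land=117.121, impact vy=-0.607
  bounce: vy ← 0.47·0.607 = 0.285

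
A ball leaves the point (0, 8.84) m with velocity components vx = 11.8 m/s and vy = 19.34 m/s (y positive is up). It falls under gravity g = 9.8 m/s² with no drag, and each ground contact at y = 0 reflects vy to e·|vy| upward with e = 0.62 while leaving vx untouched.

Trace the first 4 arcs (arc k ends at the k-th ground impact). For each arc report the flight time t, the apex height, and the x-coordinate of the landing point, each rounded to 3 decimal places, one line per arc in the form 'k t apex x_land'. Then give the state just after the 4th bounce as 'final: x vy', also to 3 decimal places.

1 4.361 27.923 51.456
2 2.960 10.734 86.385
3 1.835 4.126 108.041
4 1.138 1.586 121.468
final: 121.468 3.457

Arc 1: start y=8.840, vy=19.340 → t=4.361, apex=27.923, x_land=51.456, impact vy=-23.394
  bounce: vy ← 0.62·23.394 = 14.505
Arc 2: start y=0.000, vy=14.505 → t=2.960, apex=10.734, x_land=86.385, impact vy=-14.505
  bounce: vy ← 0.62·14.505 = 8.993
Arc 3: start y=0.000, vy=8.993 → t=1.835, apex=4.126, x_land=108.041, impact vy=-8.993
  bounce: vy ← 0.62·8.993 = 5.576
Arc 4: start y=0.000, vy=5.576 → t=1.138, apex=1.586, x_land=121.468, impact vy=-5.576
  bounce: vy ← 0.62·5.576 = 3.457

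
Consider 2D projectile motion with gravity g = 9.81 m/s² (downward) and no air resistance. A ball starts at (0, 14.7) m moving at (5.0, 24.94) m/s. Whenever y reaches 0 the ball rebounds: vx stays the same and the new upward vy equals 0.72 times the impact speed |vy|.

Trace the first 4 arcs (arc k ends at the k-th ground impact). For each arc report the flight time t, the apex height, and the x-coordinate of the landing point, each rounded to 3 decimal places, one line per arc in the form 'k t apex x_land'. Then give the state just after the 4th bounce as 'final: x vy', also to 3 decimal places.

Arc 1: start y=14.700, vy=24.940 → t=5.618, apex=46.403, x_land=28.090, impact vy=-30.173
  bounce: vy ← 0.72·30.173 = 21.725
Arc 2: start y=0.000, vy=21.725 → t=4.429, apex=24.055, x_land=50.236, impact vy=-21.725
  bounce: vy ← 0.72·21.725 = 15.642
Arc 3: start y=0.000, vy=15.642 → t=3.189, apex=12.470, x_land=66.180, impact vy=-15.642
  bounce: vy ← 0.72·15.642 = 11.262
Arc 4: start y=0.000, vy=11.262 → t=2.296, apex=6.465, x_land=77.661, impact vy=-11.262
  bounce: vy ← 0.72·11.262 = 8.109

1 5.618 46.403 28.090
2 4.429 24.055 50.236
3 3.189 12.470 66.180
4 2.296 6.465 77.661
final: 77.661 8.109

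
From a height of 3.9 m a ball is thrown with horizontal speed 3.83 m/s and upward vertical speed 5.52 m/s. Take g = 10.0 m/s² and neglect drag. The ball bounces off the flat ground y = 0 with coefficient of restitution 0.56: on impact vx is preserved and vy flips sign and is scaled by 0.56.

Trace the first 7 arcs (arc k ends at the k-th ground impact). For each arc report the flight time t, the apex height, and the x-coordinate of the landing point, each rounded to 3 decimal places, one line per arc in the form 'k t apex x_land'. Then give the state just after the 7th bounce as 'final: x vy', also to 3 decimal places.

Arc 1: start y=3.900, vy=5.520 → t=1.593, apex=5.424, x_land=6.103, impact vy=-10.415
  bounce: vy ← 0.56·10.415 = 5.832
Arc 2: start y=0.000, vy=5.832 → t=1.166, apex=1.701, x_land=10.571, impact vy=-5.832
  bounce: vy ← 0.56·5.832 = 3.266
Arc 3: start y=0.000, vy=3.266 → t=0.653, apex=0.533, x_land=13.072, impact vy=-3.266
  bounce: vy ← 0.56·3.266 = 1.829
Arc 4: start y=0.000, vy=1.829 → t=0.366, apex=0.167, x_land=14.474, impact vy=-1.829
  bounce: vy ← 0.56·1.829 = 1.024
Arc 5: start y=0.000, vy=1.024 → t=0.205, apex=0.052, x_land=15.258, impact vy=-1.024
  bounce: vy ← 0.56·1.024 = 0.574
Arc 6: start y=0.000, vy=0.574 → t=0.115, apex=0.016, x_land=15.697, impact vy=-0.574
  bounce: vy ← 0.56·0.574 = 0.321
Arc 7: start y=0.000, vy=0.321 → t=0.064, apex=0.005, x_land=15.944, impact vy=-0.321
  bounce: vy ← 0.56·0.321 = 0.180

1 1.593 5.424 6.103
2 1.166 1.701 10.571
3 0.653 0.533 13.072
4 0.366 0.167 14.474
5 0.205 0.052 15.258
6 0.115 0.016 15.697
7 0.064 0.005 15.944
final: 15.944 0.180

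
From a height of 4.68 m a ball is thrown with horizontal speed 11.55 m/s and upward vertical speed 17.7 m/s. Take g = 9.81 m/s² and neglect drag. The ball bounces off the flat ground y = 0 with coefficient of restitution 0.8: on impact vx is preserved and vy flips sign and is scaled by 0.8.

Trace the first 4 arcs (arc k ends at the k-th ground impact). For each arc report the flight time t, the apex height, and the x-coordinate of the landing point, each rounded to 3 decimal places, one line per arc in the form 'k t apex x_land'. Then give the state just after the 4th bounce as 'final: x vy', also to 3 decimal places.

1 3.856 20.648 44.537
2 3.283 13.215 82.453
3 2.626 8.457 112.785
4 2.101 5.413 137.051
final: 137.051 8.244

Arc 1: start y=4.680, vy=17.700 → t=3.856, apex=20.648, x_land=44.537, impact vy=-20.127
  bounce: vy ← 0.8·20.127 = 16.102
Arc 2: start y=0.000, vy=16.102 → t=3.283, apex=13.215, x_land=82.453, impact vy=-16.102
  bounce: vy ← 0.8·16.102 = 12.882
Arc 3: start y=0.000, vy=12.882 → t=2.626, apex=8.457, x_land=112.785, impact vy=-12.882
  bounce: vy ← 0.8·12.882 = 10.305
Arc 4: start y=0.000, vy=10.305 → t=2.101, apex=5.413, x_land=137.051, impact vy=-10.305
  bounce: vy ← 0.8·10.305 = 8.244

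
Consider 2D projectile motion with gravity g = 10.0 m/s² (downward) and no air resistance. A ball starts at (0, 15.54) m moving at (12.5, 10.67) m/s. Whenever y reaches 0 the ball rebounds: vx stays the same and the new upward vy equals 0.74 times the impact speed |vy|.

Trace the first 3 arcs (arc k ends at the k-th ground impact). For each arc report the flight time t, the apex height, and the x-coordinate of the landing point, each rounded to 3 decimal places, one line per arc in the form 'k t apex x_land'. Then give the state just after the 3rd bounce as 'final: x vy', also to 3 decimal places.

Arc 1: start y=15.540, vy=10.670 → t=3.128, apex=21.232, x_land=39.096, impact vy=-20.607
  bounce: vy ← 0.74·20.607 = 15.249
Arc 2: start y=0.000, vy=15.249 → t=3.050, apex=11.627, x_land=77.219, impact vy=-15.249
  bounce: vy ← 0.74·15.249 = 11.284
Arc 3: start y=0.000, vy=11.284 → t=2.257, apex=6.367, x_land=105.430, impact vy=-11.284
  bounce: vy ← 0.74·11.284 = 8.350

1 3.128 21.232 39.096
2 3.050 11.627 77.219
3 2.257 6.367 105.430
final: 105.430 8.350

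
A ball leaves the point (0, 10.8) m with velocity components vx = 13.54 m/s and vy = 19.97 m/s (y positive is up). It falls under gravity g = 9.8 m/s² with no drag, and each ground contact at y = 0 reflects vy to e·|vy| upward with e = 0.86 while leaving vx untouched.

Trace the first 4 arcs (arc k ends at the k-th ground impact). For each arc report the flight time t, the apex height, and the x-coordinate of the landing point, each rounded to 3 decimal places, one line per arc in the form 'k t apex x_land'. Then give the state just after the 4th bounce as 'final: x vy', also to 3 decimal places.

Arc 1: start y=10.800, vy=19.970 → t=4.559, apex=31.147, x_land=61.728, impact vy=-24.708
  bounce: vy ← 0.86·24.708 = 21.249
Arc 2: start y=0.000, vy=21.249 → t=4.336, apex=23.036, x_land=120.445, impact vy=-21.249
  bounce: vy ← 0.86·21.249 = 18.274
Arc 3: start y=0.000, vy=18.274 → t=3.729, apex=17.038, x_land=170.940, impact vy=-18.274
  bounce: vy ← 0.86·18.274 = 15.716
Arc 4: start y=0.000, vy=15.716 → t=3.207, apex=12.601, x_land=214.367, impact vy=-15.716
  bounce: vy ← 0.86·15.716 = 13.515

1 4.559 31.147 61.728
2 4.336 23.036 120.445
3 3.729 17.038 170.940
4 3.207 12.601 214.367
final: 214.367 13.515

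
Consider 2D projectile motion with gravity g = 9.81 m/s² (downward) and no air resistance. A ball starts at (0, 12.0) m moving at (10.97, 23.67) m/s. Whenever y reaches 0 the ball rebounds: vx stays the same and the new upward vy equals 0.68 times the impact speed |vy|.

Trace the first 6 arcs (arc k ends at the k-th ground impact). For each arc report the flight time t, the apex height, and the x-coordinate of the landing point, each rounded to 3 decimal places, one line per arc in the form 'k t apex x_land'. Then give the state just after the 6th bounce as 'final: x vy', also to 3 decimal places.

Arc 1: start y=12.000, vy=23.670 → t=5.288, apex=40.556, x_land=58.013, impact vy=-28.208
  bounce: vy ← 0.68·28.208 = 19.182
Arc 2: start y=0.000, vy=19.182 → t=3.911, apex=18.753, x_land=100.912, impact vy=-19.182
  bounce: vy ← 0.68·19.182 = 13.044
Arc 3: start y=0.000, vy=13.044 → t=2.659, apex=8.671, x_land=130.084, impact vy=-13.044
  bounce: vy ← 0.68·13.044 = 8.870
Arc 4: start y=0.000, vy=8.870 → t=1.808, apex=4.010, x_land=149.921, impact vy=-8.870
  bounce: vy ← 0.68·8.870 = 6.031
Arc 5: start y=0.000, vy=6.031 → t=1.230, apex=1.854, x_land=163.410, impact vy=-6.031
  bounce: vy ← 0.68·6.031 = 4.101
Arc 6: start y=0.000, vy=4.101 → t=0.836, apex=0.857, x_land=172.582, impact vy=-4.101
  bounce: vy ← 0.68·4.101 = 2.789

1 5.288 40.556 58.013
2 3.911 18.753 100.912
3 2.659 8.671 130.084
4 1.808 4.010 149.921
5 1.230 1.854 163.410
6 0.836 0.857 172.582
final: 172.582 2.789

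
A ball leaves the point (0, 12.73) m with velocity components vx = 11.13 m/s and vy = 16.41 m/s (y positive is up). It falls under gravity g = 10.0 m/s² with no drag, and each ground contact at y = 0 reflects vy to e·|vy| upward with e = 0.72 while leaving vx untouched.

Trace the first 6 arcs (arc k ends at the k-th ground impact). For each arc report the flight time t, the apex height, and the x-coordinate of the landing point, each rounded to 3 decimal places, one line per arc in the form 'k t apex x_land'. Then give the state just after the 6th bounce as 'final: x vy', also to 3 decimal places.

Arc 1: start y=12.730, vy=16.410 → t=3.930, apex=26.194, x_land=43.739, impact vy=-22.889
  bounce: vy ← 0.72·22.889 = 16.480
Arc 2: start y=0.000, vy=16.480 → t=3.296, apex=13.579, x_land=80.423, impact vy=-16.480
  bounce: vy ← 0.72·16.480 = 11.865
Arc 3: start y=0.000, vy=11.865 → t=2.373, apex=7.039, x_land=106.836, impact vy=-11.865
  bounce: vy ← 0.72·11.865 = 8.543
Arc 4: start y=0.000, vy=8.543 → t=1.709, apex=3.649, x_land=125.853, impact vy=-8.543
  bounce: vy ← 0.72·8.543 = 6.151
Arc 5: start y=0.000, vy=6.151 → t=1.230, apex=1.892, x_land=139.545, impact vy=-6.151
  bounce: vy ← 0.72·6.151 = 4.429
Arc 6: start y=0.000, vy=4.429 → t=0.886, apex=0.981, x_land=149.404, impact vy=-4.429
  bounce: vy ← 0.72·4.429 = 3.189

1 3.930 26.194 43.739
2 3.296 13.579 80.423
3 2.373 7.039 106.836
4 1.709 3.649 125.853
5 1.230 1.892 139.545
6 0.886 0.981 149.404
final: 149.404 3.189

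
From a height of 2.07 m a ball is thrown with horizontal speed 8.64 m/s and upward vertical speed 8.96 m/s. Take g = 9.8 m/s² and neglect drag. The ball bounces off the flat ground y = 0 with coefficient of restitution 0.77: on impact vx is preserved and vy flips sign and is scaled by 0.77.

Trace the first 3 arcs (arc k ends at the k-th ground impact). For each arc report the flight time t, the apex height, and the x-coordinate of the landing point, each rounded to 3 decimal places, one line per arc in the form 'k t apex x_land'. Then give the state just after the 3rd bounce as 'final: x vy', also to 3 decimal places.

Arc 1: start y=2.070, vy=8.960 → t=2.036, apex=6.166, x_land=17.592, impact vy=-10.993
  bounce: vy ← 0.77·10.993 = 8.465
Arc 2: start y=0.000, vy=8.465 → t=1.728, apex=3.656, x_land=32.517, impact vy=-8.465
  bounce: vy ← 0.77·8.465 = 6.518
Arc 3: start y=0.000, vy=6.518 → t=1.330, apex=2.168, x_land=44.010, impact vy=-6.518
  bounce: vy ← 0.77·6.518 = 5.019

1 2.036 6.166 17.592
2 1.728 3.656 32.517
3 1.330 2.168 44.010
final: 44.010 5.019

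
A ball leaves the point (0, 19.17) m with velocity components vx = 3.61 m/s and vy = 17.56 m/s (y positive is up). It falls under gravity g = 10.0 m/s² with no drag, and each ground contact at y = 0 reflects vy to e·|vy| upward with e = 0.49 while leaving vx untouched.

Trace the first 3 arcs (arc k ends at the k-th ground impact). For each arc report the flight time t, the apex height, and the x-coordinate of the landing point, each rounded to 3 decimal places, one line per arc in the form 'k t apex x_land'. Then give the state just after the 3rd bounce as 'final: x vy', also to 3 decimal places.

Arc 1: start y=19.170, vy=17.560 → t=4.386, apex=34.588, x_land=15.834, impact vy=-26.301
  bounce: vy ← 0.49·26.301 = 12.888
Arc 2: start y=0.000, vy=12.888 → t=2.578, apex=8.305, x_land=25.139, impact vy=-12.888
  bounce: vy ← 0.49·12.888 = 6.315
Arc 3: start y=0.000, vy=6.315 → t=1.263, apex=1.994, x_land=29.698, impact vy=-6.315
  bounce: vy ← 0.49·6.315 = 3.094

1 4.386 34.588 15.834
2 2.578 8.305 25.139
3 1.263 1.994 29.698
final: 29.698 3.094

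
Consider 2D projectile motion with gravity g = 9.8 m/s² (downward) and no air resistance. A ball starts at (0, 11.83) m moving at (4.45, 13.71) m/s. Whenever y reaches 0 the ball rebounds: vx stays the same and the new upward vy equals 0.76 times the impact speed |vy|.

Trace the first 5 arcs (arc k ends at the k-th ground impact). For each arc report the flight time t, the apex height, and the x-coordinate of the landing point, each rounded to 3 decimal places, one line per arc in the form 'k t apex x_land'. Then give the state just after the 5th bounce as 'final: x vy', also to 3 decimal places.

1 3.490 21.420 15.530
2 3.178 12.372 29.672
3 2.415 7.146 40.420
4 1.836 4.128 48.588
5 1.395 2.384 54.796
final: 54.796 5.195

Arc 1: start y=11.830, vy=13.710 → t=3.490, apex=21.420, x_land=15.530, impact vy=-20.490
  bounce: vy ← 0.76·20.490 = 15.572
Arc 2: start y=0.000, vy=15.572 → t=3.178, apex=12.372, x_land=29.672, impact vy=-15.572
  bounce: vy ← 0.76·15.572 = 11.835
Arc 3: start y=0.000, vy=11.835 → t=2.415, apex=7.146, x_land=40.420, impact vy=-11.835
  bounce: vy ← 0.76·11.835 = 8.995
Arc 4: start y=0.000, vy=8.995 → t=1.836, apex=4.128, x_land=48.588, impact vy=-8.995
  bounce: vy ← 0.76·8.995 = 6.836
Arc 5: start y=0.000, vy=6.836 → t=1.395, apex=2.384, x_land=54.796, impact vy=-6.836
  bounce: vy ← 0.76·6.836 = 5.195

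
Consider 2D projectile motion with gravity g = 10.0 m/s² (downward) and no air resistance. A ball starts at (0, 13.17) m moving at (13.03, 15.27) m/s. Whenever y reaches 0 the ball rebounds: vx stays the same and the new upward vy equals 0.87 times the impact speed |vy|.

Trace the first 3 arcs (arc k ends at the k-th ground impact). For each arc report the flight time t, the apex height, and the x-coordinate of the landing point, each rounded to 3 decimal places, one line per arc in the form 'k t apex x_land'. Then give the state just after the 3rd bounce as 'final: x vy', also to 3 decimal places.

Arc 1: start y=13.170, vy=15.270 → t=3.755, apex=24.829, x_land=48.933, impact vy=-22.284
  bounce: vy ← 0.87·22.284 = 19.387
Arc 2: start y=0.000, vy=19.387 → t=3.877, apex=18.793, x_land=99.455, impact vy=-19.387
  bounce: vy ← 0.87·19.387 = 16.867
Arc 3: start y=0.000, vy=16.867 → t=3.373, apex=14.224, x_land=143.410, impact vy=-16.867
  bounce: vy ← 0.87·16.867 = 14.674

1 3.755 24.829 48.933
2 3.877 18.793 99.455
3 3.373 14.224 143.410
final: 143.410 14.674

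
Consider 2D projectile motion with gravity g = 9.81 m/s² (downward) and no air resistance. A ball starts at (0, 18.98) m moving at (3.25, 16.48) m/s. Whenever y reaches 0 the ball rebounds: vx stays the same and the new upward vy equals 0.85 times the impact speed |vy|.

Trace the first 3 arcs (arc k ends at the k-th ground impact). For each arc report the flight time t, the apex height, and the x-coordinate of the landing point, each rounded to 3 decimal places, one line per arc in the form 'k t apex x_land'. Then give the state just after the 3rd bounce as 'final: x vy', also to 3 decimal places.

Arc 1: start y=18.980, vy=16.480 → t=4.267, apex=32.823, x_land=13.867, impact vy=-25.377
  bounce: vy ← 0.85·25.377 = 21.570
Arc 2: start y=0.000, vy=21.570 → t=4.398, apex=23.714, x_land=28.159, impact vy=-21.570
  bounce: vy ← 0.85·21.570 = 18.335
Arc 3: start y=0.000, vy=18.335 → t=3.738, apex=17.134, x_land=40.307, impact vy=-18.335
  bounce: vy ← 0.85·18.335 = 15.584

1 4.267 32.823 13.867
2 4.398 23.714 28.159
3 3.738 17.134 40.307
final: 40.307 15.584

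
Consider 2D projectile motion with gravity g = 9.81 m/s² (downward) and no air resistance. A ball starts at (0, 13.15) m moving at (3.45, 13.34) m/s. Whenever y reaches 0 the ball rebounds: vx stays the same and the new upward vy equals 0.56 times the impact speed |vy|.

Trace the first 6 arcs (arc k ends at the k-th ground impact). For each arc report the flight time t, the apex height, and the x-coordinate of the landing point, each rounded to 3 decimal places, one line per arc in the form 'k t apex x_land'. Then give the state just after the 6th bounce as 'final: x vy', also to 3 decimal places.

1 3.488 22.220 12.034
2 2.384 6.968 20.259
3 1.335 2.185 24.864
4 0.748 0.685 27.443
5 0.419 0.215 28.887
6 0.234 0.067 29.696
final: 29.696 0.644

Arc 1: start y=13.150, vy=13.340 → t=3.488, apex=22.220, x_land=12.034, impact vy=-20.880
  bounce: vy ← 0.56·20.880 = 11.693
Arc 2: start y=0.000, vy=11.693 → t=2.384, apex=6.968, x_land=20.259, impact vy=-11.693
  bounce: vy ← 0.56·11.693 = 6.548
Arc 3: start y=0.000, vy=6.548 → t=1.335, apex=2.185, x_land=24.864, impact vy=-6.548
  bounce: vy ← 0.56·6.548 = 3.667
Arc 4: start y=0.000, vy=3.667 → t=0.748, apex=0.685, x_land=27.443, impact vy=-3.667
  bounce: vy ← 0.56·3.667 = 2.053
Arc 5: start y=0.000, vy=2.053 → t=0.419, apex=0.215, x_land=28.887, impact vy=-2.053
  bounce: vy ← 0.56·2.053 = 1.150
Arc 6: start y=0.000, vy=1.150 → t=0.234, apex=0.067, x_land=29.696, impact vy=-1.150
  bounce: vy ← 0.56·1.150 = 0.644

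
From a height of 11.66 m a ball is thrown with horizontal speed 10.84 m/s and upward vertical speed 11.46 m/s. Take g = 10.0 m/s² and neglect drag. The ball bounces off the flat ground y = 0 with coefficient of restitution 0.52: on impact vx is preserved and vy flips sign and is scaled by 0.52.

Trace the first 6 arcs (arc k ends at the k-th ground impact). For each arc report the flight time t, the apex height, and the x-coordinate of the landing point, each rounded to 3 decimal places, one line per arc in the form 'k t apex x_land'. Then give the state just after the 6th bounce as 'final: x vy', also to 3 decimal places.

1 3.055 18.227 33.119
2 1.986 4.928 54.643
3 1.033 1.333 65.836
4 0.537 0.360 71.656
5 0.279 0.097 74.683
6 0.145 0.026 76.257
final: 76.257 0.377

Arc 1: start y=11.660, vy=11.460 → t=3.055, apex=18.227, x_land=33.119, impact vy=-19.093
  bounce: vy ← 0.52·19.093 = 9.928
Arc 2: start y=0.000, vy=9.928 → t=1.986, apex=4.928, x_land=54.643, impact vy=-9.928
  bounce: vy ← 0.52·9.928 = 5.163
Arc 3: start y=0.000, vy=5.163 → t=1.033, apex=1.333, x_land=65.836, impact vy=-5.163
  bounce: vy ← 0.52·5.163 = 2.685
Arc 4: start y=0.000, vy=2.685 → t=0.537, apex=0.360, x_land=71.656, impact vy=-2.685
  bounce: vy ← 0.52·2.685 = 1.396
Arc 5: start y=0.000, vy=1.396 → t=0.279, apex=0.097, x_land=74.683, impact vy=-1.396
  bounce: vy ← 0.52·1.396 = 0.726
Arc 6: start y=0.000, vy=0.726 → t=0.145, apex=0.026, x_land=76.257, impact vy=-0.726
  bounce: vy ← 0.52·0.726 = 0.377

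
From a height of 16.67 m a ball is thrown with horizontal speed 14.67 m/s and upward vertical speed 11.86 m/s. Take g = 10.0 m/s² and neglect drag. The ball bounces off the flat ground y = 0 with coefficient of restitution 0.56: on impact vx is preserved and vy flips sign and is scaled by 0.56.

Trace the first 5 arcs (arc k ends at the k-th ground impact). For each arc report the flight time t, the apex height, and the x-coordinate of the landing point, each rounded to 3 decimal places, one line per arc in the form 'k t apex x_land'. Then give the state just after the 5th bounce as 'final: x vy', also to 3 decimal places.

1 3.363 23.703 49.339
2 2.439 7.433 85.113
3 1.366 2.331 105.147
4 0.765 0.731 116.365
5 0.428 0.229 122.648
final: 122.648 1.199

Arc 1: start y=16.670, vy=11.860 → t=3.363, apex=23.703, x_land=49.339, impact vy=-21.773
  bounce: vy ← 0.56·21.773 = 12.193
Arc 2: start y=0.000, vy=12.193 → t=2.439, apex=7.433, x_land=85.113, impact vy=-12.193
  bounce: vy ← 0.56·12.193 = 6.828
Arc 3: start y=0.000, vy=6.828 → t=1.366, apex=2.331, x_land=105.147, impact vy=-6.828
  bounce: vy ← 0.56·6.828 = 3.824
Arc 4: start y=0.000, vy=3.824 → t=0.765, apex=0.731, x_land=116.365, impact vy=-3.824
  bounce: vy ← 0.56·3.824 = 2.141
Arc 5: start y=0.000, vy=2.141 → t=0.428, apex=0.229, x_land=122.648, impact vy=-2.141
  bounce: vy ← 0.56·2.141 = 1.199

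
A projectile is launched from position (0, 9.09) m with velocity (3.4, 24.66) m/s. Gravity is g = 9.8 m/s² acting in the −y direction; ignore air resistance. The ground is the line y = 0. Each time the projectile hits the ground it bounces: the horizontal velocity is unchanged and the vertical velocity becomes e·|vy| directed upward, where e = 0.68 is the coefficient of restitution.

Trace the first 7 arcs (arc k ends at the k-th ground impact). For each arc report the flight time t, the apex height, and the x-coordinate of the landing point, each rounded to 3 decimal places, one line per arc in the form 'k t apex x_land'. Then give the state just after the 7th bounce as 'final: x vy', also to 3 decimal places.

1 5.378 40.116 18.284
2 3.891 18.550 31.515
3 2.646 8.577 40.511
4 1.799 3.966 46.629
5 1.224 1.834 50.789
6 0.832 0.848 53.618
7 0.566 0.392 55.542
final: 55.542 1.885

Arc 1: start y=9.090, vy=24.660 → t=5.378, apex=40.116, x_land=18.284, impact vy=-28.041
  bounce: vy ← 0.68·28.041 = 19.068
Arc 2: start y=0.000, vy=19.068 → t=3.891, apex=18.550, x_land=31.515, impact vy=-19.068
  bounce: vy ← 0.68·19.068 = 12.966
Arc 3: start y=0.000, vy=12.966 → t=2.646, apex=8.577, x_land=40.511, impact vy=-12.966
  bounce: vy ← 0.68·12.966 = 8.817
Arc 4: start y=0.000, vy=8.817 → t=1.799, apex=3.966, x_land=46.629, impact vy=-8.817
  bounce: vy ← 0.68·8.817 = 5.995
Arc 5: start y=0.000, vy=5.995 → t=1.224, apex=1.834, x_land=50.789, impact vy=-5.995
  bounce: vy ← 0.68·5.995 = 4.077
Arc 6: start y=0.000, vy=4.077 → t=0.832, apex=0.848, x_land=53.618, impact vy=-4.077
  bounce: vy ← 0.68·4.077 = 2.772
Arc 7: start y=0.000, vy=2.772 → t=0.566, apex=0.392, x_land=55.542, impact vy=-2.772
  bounce: vy ← 0.68·2.772 = 1.885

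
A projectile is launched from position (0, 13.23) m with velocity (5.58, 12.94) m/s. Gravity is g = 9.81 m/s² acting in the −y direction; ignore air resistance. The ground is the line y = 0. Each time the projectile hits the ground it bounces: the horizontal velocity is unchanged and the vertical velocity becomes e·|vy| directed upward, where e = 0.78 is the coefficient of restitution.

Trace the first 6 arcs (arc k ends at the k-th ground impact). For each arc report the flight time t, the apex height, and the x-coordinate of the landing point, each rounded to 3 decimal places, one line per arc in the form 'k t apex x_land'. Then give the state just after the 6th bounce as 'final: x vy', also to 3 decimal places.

1 3.426 21.764 19.114
2 3.286 13.241 37.451
3 2.563 8.056 51.753
4 1.999 4.901 62.909
5 1.559 2.982 71.610
6 1.216 1.814 78.398
final: 78.398 4.654

Arc 1: start y=13.230, vy=12.940 → t=3.426, apex=21.764, x_land=19.114, impact vy=-20.664
  bounce: vy ← 0.78·20.664 = 16.118
Arc 2: start y=0.000, vy=16.118 → t=3.286, apex=13.241, x_land=37.451, impact vy=-16.118
  bounce: vy ← 0.78·16.118 = 12.572
Arc 3: start y=0.000, vy=12.572 → t=2.563, apex=8.056, x_land=51.753, impact vy=-12.572
  bounce: vy ← 0.78·12.572 = 9.806
Arc 4: start y=0.000, vy=9.806 → t=1.999, apex=4.901, x_land=62.909, impact vy=-9.806
  bounce: vy ← 0.78·9.806 = 7.649
Arc 5: start y=0.000, vy=7.649 → t=1.559, apex=2.982, x_land=71.610, impact vy=-7.649
  bounce: vy ← 0.78·7.649 = 5.966
Arc 6: start y=0.000, vy=5.966 → t=1.216, apex=1.814, x_land=78.398, impact vy=-5.966
  bounce: vy ← 0.78·5.966 = 4.654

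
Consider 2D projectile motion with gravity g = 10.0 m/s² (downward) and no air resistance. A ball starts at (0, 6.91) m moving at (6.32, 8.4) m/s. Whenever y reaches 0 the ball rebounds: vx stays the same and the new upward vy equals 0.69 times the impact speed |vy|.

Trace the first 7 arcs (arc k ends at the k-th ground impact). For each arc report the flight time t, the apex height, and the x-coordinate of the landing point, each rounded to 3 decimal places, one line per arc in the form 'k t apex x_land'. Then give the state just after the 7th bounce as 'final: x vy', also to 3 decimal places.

Arc 1: start y=6.910, vy=8.400 → t=2.285, apex=10.438, x_land=14.440, impact vy=-14.449
  bounce: vy ← 0.69·14.449 = 9.969
Arc 2: start y=0.000, vy=9.969 → t=1.994, apex=4.970, x_land=27.042, impact vy=-9.969
  bounce: vy ← 0.69·9.969 = 6.879
Arc 3: start y=0.000, vy=6.879 → t=1.376, apex=2.366, x_land=35.737, impact vy=-6.879
  bounce: vy ← 0.69·6.879 = 4.746
Arc 4: start y=0.000, vy=4.746 → t=0.949, apex=1.126, x_land=41.736, impact vy=-4.746
  bounce: vy ← 0.69·4.746 = 3.275
Arc 5: start y=0.000, vy=3.275 → t=0.655, apex=0.536, x_land=45.876, impact vy=-3.275
  bounce: vy ← 0.69·3.275 = 2.260
Arc 6: start y=0.000, vy=2.260 → t=0.452, apex=0.255, x_land=48.732, impact vy=-2.260
  bounce: vy ← 0.69·2.260 = 1.559
Arc 7: start y=0.000, vy=1.559 → t=0.312, apex=0.122, x_land=50.703, impact vy=-1.559
  bounce: vy ← 0.69·1.559 = 1.076

1 2.285 10.438 14.440
2 1.994 4.970 27.042
3 1.376 2.366 35.737
4 0.949 1.126 41.736
5 0.655 0.536 45.876
6 0.452 0.255 48.732
7 0.312 0.122 50.703
final: 50.703 1.076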